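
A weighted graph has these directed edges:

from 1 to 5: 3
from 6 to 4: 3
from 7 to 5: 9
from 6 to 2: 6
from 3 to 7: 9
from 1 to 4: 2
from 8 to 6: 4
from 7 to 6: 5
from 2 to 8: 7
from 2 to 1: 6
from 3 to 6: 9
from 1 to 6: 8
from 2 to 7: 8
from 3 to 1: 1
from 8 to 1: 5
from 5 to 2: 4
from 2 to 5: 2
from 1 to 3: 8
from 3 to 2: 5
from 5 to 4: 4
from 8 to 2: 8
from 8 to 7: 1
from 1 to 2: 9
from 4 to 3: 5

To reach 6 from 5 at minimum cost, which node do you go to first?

2

Compare a few routes:
5–2–7–6: 4+8+5 = 17
5–2–8–6: 4+7+4 = 15
5–2–8–7–6: 4+7+1+5 = 17
The minimum is 15 via 5–2–8–6.
So from 5 the first move is to 2.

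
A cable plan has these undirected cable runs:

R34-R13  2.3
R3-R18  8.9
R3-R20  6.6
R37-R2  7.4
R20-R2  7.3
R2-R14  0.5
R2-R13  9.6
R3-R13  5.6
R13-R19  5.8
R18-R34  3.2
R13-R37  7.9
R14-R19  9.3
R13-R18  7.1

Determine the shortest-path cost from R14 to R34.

12.4

Candidate routes:
R14 - R19 - R13 - R34: 9.3+5.8+2.3 = 17.4
R14 - R2 - R13 - R18 - R34: 0.5+9.6+7.1+3.2 = 20.4
R14 - R2 - R37 - R13 - R34: 0.5+7.4+7.9+2.3 = 18.1
R14 - R2 - R13 - R34: 0.5+9.6+2.3 = 12.4
Cheapest is R14 - R2 - R13 - R34 at 12.4.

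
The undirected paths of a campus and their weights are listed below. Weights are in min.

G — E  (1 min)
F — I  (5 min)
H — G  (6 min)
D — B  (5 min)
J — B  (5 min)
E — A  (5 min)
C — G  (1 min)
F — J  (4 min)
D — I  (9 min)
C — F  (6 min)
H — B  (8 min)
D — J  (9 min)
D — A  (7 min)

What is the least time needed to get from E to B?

15 min

Candidate routes:
E → A → D → B: 5+7+5 = 17
E → G → C → F → J → B: 1+1+6+4+5 = 17
E → G → C → F → J → D → B: 1+1+6+4+9+5 = 26
E → G → H → B: 1+6+8 = 15
Cheapest is E → G → H → B at 15 min.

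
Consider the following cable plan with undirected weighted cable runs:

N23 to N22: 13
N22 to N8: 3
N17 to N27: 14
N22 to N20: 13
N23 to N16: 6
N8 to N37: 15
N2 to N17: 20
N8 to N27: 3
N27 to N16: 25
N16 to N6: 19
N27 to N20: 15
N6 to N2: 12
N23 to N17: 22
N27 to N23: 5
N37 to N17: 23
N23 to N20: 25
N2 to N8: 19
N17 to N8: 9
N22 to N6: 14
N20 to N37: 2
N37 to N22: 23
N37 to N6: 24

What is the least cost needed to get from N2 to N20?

Settle nodes by increasing distance from N2:
N2: 0
N6: 12  (via N2)
N8: 19  (via N2)
N17: 20  (via N2)
N22: 22  (via N8)
N27: 22  (via N8)
N23: 27  (via N27)
N16: 31  (via N6)
N37: 34  (via N8)
N20: 35  (via N22)
Shortest route: N2 → N8 → N22 → N20 = 35.

35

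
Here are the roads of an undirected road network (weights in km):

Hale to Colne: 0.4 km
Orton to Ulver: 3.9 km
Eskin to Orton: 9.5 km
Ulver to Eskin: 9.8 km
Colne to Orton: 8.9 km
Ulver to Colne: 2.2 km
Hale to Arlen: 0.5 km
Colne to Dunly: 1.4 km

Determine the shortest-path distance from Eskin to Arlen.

Running Dijkstra from Eskin:
Eskin: 0
Orton: 9.5  (via Eskin)
Ulver: 9.8  (via Eskin)
Colne: 12  (via Ulver)
Hale: 12.4  (via Colne)
Arlen: 12.9  (via Hale)
Shortest route: Eskin–Ulver–Colne–Hale–Arlen = 12.9 km.

12.9 km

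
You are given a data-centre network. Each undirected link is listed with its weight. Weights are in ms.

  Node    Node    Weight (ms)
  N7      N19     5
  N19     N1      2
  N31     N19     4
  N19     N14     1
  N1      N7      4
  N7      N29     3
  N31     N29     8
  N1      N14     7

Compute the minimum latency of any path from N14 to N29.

Running Dijkstra from N14:
N14: 0
N19: 1  (via N14)
N1: 3  (via N19)
N31: 5  (via N19)
N7: 6  (via N19)
N29: 9  (via N7)
Shortest route: N14–N19–N7–N29 = 9 ms.

9 ms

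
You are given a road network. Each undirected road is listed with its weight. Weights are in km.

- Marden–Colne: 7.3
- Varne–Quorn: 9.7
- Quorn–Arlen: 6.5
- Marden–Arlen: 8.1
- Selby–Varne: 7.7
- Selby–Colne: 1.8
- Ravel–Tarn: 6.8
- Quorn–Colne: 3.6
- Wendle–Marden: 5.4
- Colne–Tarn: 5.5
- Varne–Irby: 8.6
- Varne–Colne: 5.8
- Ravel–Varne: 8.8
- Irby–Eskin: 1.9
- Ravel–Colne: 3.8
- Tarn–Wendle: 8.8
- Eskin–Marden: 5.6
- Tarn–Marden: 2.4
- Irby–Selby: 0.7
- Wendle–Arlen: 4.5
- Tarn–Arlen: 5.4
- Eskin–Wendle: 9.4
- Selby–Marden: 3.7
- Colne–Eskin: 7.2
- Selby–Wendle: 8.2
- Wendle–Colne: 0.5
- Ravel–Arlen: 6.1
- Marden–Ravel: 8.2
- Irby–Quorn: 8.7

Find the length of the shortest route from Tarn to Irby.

Enumerating some paths:
Tarn–Colne–Selby–Irby: 5.5+1.8+0.7 = 8
Tarn–Marden–Selby–Irby: 2.4+3.7+0.7 = 6.8
Tarn–Marden–Wendle–Colne–Selby–Irby: 2.4+5.4+0.5+1.8+0.7 = 10.8
Tarn–Marden–Eskin–Irby: 2.4+5.6+1.9 = 9.9
Cheapest is Tarn–Marden–Selby–Irby at 6.8 km.

6.8 km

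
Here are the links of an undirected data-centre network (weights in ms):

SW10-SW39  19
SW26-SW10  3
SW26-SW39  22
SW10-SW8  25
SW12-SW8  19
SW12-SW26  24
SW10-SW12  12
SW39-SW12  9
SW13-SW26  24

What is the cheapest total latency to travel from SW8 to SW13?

Running Dijkstra from SW8:
SW8: 0
SW12: 19  (via SW8)
SW10: 25  (via SW8)
SW39: 28  (via SW12)
SW26: 28  (via SW10)
SW13: 52  (via SW26)
Shortest route: SW8 → SW10 → SW26 → SW13 = 52 ms.

52 ms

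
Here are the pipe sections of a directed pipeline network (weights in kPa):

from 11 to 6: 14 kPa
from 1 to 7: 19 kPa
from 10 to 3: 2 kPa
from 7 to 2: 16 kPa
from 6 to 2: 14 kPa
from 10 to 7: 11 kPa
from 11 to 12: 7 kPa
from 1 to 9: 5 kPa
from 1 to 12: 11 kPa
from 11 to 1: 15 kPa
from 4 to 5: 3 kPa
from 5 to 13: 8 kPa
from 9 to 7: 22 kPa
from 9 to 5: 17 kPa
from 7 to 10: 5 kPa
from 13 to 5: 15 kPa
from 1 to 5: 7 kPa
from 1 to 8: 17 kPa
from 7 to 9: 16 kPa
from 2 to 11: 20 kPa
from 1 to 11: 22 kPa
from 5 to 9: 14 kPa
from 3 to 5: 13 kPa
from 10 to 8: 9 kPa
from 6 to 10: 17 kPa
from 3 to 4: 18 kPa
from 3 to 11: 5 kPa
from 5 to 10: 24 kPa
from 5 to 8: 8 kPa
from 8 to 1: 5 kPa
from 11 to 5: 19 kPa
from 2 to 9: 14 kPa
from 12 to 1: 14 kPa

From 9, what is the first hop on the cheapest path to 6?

Compare a few routes:
9 - 7 - 10 - 3 - 11 - 6: 22+5+2+5+14 = 48
9 - 5 - 10 - 3 - 11 - 6: 17+24+2+5+14 = 62
The minimum is 48 kPa via 9 - 7 - 10 - 3 - 11 - 6.
So from 9 the first move is to 7.

7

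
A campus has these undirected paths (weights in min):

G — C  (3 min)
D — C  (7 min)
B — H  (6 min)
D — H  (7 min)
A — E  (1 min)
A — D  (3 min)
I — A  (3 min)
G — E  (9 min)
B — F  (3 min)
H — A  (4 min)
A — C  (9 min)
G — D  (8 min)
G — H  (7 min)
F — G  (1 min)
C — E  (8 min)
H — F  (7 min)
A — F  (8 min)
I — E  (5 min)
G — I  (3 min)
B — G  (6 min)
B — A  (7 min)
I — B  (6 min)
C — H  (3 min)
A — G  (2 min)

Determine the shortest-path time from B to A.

6 min

Settle nodes by increasing distance from B:
B: 0
F: 3  (via B)
G: 4  (via F)
A: 6  (via G)
Shortest route: B → F → G → A = 6 min.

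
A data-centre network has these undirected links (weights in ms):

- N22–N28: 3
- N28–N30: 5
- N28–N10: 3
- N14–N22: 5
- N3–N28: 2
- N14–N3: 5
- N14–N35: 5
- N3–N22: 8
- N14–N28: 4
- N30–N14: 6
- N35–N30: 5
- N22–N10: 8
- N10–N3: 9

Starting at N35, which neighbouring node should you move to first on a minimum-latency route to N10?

Enumerating some paths:
N35 - N14 - N28 - N10: 5+4+3 = 12
N35 - N14 - N3 - N28 - N10: 5+5+2+3 = 15
N35 - N30 - N28 - N10: 5+5+3 = 13
Cheapest is N35 - N14 - N28 - N10 at 12 ms.
So from N35 the first move is to N14.

N14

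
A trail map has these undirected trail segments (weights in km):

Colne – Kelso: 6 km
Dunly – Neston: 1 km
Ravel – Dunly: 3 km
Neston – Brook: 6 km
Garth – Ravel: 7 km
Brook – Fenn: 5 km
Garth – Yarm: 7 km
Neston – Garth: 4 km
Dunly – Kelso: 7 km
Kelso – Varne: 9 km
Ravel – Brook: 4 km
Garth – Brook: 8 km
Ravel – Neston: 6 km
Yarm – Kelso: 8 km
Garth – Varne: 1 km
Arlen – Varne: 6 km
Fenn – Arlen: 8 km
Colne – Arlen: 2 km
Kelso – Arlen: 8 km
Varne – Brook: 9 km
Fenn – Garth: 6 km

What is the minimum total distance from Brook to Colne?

Candidate routes:
Brook–Garth–Varne–Arlen–Colne: 8+1+6+2 = 17
Brook–Varne–Arlen–Colne: 9+6+2 = 17
Brook–Fenn–Arlen–Colne: 5+8+2 = 15
The minimum is 15 km via Brook–Fenn–Arlen–Colne.

15 km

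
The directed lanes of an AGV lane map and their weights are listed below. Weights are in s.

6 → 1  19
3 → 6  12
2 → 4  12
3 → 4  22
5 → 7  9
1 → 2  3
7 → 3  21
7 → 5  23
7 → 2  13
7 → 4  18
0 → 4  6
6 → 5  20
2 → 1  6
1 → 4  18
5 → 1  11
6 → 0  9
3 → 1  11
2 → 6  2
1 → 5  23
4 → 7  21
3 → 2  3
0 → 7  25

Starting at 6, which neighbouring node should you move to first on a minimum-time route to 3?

Candidate routes:
6 - 0 - 7 - 3: 9+25+21 = 55
6 - 5 - 7 - 3: 20+9+21 = 50
Cheapest is 6 - 5 - 7 - 3 at 50 s.
So from 6 the first move is to 5.

5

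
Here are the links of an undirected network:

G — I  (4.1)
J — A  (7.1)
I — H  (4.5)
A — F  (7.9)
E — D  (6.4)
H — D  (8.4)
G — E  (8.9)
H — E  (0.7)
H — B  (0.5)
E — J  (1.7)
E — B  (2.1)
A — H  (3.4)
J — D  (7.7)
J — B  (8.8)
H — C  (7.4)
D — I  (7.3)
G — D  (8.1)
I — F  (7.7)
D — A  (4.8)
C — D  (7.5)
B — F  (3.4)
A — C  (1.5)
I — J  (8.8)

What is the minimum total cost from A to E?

Candidate routes:
A - H - E: 3.4+0.7 = 4.1
A - H - B - E: 3.4+0.5+2.1 = 6
A - J - E: 7.1+1.7 = 8.8
The minimum is 4.1 via A - H - E.

4.1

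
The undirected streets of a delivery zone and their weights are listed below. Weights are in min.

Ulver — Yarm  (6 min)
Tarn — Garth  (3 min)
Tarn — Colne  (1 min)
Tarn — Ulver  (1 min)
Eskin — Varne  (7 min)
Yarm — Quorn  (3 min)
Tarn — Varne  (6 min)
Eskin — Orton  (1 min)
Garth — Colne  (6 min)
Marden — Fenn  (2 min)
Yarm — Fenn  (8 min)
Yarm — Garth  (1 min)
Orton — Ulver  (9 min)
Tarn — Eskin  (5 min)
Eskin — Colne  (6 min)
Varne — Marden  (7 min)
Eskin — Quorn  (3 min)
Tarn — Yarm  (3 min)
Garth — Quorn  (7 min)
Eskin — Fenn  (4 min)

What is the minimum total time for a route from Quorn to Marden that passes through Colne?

19 min

Shortest Quorn→Colne: Quorn → Yarm → Tarn → Colne = 7
Shortest Colne→Marden: Colne → Eskin → Fenn → Marden = 12
Total via Colne: 7 + 12 = 19 min.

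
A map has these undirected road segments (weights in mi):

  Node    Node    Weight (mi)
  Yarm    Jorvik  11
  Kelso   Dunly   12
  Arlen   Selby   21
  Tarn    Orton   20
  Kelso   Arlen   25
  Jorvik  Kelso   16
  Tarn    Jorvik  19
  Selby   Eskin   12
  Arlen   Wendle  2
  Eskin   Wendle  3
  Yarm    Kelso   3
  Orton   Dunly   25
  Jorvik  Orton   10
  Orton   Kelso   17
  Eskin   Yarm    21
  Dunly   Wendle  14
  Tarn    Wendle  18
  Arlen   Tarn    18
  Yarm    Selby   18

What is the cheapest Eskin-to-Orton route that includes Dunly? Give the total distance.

42 mi

Shortest Eskin→Dunly: Eskin–Wendle–Dunly = 17
Shortest Dunly→Orton: Dunly–Orton = 25
Total via Dunly: 17 + 25 = 42 mi.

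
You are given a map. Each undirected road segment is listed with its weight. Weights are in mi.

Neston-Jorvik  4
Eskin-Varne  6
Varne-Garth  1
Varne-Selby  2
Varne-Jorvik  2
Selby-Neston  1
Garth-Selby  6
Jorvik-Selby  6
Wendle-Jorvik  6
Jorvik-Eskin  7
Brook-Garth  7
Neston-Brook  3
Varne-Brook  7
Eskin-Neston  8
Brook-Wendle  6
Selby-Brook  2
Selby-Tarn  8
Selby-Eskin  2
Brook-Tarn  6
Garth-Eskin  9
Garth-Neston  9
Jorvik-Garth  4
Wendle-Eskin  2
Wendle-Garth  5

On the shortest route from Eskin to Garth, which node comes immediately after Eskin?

Enumerating some paths:
Eskin–Wendle–Garth: 2+5 = 7
Eskin–Selby–Varne–Garth: 2+2+1 = 5
The minimum is 5 mi via Eskin–Selby–Varne–Garth.
So from Eskin the first move is to Selby.

Selby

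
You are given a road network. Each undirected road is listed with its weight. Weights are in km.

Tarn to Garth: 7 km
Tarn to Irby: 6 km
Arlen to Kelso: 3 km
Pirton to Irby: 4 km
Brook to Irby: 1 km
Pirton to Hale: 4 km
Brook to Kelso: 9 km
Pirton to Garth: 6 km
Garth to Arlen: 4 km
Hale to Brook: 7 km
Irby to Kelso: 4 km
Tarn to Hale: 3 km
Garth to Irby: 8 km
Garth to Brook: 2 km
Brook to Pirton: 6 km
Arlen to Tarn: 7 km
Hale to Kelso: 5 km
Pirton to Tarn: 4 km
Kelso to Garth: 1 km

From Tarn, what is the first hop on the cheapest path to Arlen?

Arlen

Compare a few routes:
Tarn → Garth → Kelso → Arlen: 7+1+3 = 11
Tarn → Arlen: 7 = 7
Tarn → Hale → Kelso → Arlen: 3+5+3 = 11
The minimum is 7 km via Tarn → Arlen.
So from Tarn the first move is to Arlen.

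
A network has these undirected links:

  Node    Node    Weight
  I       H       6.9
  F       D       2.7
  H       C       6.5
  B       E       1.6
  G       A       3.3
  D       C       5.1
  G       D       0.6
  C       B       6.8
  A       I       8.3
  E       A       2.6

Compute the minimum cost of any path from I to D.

12.2

Compare a few routes:
I - A - E - B - C - D: 8.3+2.6+1.6+6.8+5.1 = 24.4
I - A - G - D: 8.3+3.3+0.6 = 12.2
I - H - C - D: 6.9+6.5+5.1 = 18.5
The minimum is 12.2 via I - A - G - D.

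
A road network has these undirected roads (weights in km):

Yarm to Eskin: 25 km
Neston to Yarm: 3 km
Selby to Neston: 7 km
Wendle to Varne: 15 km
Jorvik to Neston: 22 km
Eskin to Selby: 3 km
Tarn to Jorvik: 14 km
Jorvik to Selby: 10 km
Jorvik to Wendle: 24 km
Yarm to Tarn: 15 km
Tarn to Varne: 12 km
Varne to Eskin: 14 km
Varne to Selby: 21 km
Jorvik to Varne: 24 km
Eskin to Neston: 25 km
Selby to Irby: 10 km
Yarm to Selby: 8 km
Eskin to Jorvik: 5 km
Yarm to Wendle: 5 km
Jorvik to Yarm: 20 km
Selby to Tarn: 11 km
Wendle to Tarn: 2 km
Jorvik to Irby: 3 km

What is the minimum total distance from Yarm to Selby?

8 km

Running Dijkstra from Yarm:
Yarm: 0
Neston: 3  (via Yarm)
Wendle: 5  (via Yarm)
Tarn: 7  (via Wendle)
Selby: 8  (via Yarm)
Shortest route: Yarm → Selby = 8 km.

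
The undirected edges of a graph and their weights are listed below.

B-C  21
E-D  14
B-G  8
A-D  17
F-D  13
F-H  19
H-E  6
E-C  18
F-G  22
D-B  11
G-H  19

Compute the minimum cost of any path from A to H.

Enumerating some paths:
A–D–F–H: 17+13+19 = 49
A–D–E–H: 17+14+6 = 37
A–D–B–G–H: 17+11+8+19 = 55
Cheapest is A–D–E–H at 37.

37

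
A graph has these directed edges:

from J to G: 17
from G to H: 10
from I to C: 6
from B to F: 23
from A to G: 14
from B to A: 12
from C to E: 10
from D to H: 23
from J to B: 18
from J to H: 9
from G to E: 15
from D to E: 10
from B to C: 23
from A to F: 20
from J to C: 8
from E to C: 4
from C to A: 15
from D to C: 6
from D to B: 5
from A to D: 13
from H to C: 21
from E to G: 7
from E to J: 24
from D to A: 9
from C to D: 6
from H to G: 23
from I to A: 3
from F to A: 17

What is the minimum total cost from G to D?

Running Dijkstra from G:
G: 0
H: 10  (via G)
E: 15  (via G)
C: 19  (via E)
D: 25  (via C)
Shortest route: G–E–C–D = 25.

25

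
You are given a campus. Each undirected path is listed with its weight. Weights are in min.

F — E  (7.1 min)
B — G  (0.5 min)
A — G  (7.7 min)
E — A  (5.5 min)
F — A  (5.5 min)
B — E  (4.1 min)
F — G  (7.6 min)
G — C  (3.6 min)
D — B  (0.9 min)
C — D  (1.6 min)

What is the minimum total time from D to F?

9 min

Compare a few routes:
D - B - G - F: 0.9+0.5+7.6 = 9
D - B - E - F: 0.9+4.1+7.1 = 12.1
D - C - G - F: 1.6+3.6+7.6 = 12.8
D - B - G - A - F: 0.9+0.5+7.7+5.5 = 14.6
Cheapest is D - B - G - F at 9 min.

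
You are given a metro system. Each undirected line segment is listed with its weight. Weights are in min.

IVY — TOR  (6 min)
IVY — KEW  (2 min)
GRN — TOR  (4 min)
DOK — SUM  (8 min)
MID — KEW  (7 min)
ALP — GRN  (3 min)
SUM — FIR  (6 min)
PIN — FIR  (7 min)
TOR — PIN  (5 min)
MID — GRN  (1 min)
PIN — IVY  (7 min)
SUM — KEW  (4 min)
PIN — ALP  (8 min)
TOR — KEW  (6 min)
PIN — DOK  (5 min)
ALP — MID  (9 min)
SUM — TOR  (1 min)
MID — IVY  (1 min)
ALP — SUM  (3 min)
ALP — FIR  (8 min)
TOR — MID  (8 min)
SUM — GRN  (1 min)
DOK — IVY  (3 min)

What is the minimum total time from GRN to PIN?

7 min

Settle nodes by increasing distance from GRN:
GRN: 0
SUM: 1  (via GRN)
MID: 1  (via GRN)
IVY: 2  (via MID)
TOR: 2  (via SUM)
ALP: 3  (via GRN)
KEW: 4  (via IVY)
DOK: 5  (via IVY)
FIR: 7  (via SUM)
PIN: 7  (via TOR)
Shortest route: GRN–SUM–TOR–PIN = 7 min.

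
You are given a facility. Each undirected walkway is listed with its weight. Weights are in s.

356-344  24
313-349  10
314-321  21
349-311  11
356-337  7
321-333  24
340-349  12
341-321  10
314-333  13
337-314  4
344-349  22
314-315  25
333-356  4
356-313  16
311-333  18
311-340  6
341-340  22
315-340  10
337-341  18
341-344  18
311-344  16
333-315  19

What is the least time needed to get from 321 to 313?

Settle nodes by increasing distance from 321:
321: 0
341: 10  (via 321)
314: 21  (via 321)
333: 24  (via 321)
337: 25  (via 314)
356: 28  (via 333)
344: 28  (via 341)
340: 32  (via 341)
311: 38  (via 340)
315: 42  (via 340)
349: 44  (via 340)
313: 44  (via 356)
Shortest route: 321–333–356–313 = 44 s.

44 s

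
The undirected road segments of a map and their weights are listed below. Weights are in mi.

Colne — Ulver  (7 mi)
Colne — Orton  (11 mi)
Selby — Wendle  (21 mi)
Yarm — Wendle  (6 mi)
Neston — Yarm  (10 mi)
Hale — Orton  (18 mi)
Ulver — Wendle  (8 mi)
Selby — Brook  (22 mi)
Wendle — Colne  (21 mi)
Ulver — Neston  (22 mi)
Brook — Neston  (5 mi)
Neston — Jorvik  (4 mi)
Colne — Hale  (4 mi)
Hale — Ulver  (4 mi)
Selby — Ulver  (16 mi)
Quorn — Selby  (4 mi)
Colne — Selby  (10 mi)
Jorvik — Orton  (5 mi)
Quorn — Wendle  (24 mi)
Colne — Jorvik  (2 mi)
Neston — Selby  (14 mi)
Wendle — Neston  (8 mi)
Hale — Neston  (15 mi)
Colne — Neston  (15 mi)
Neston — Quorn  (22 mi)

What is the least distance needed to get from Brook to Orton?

14 mi

Running Dijkstra from Brook:
Brook: 0
Neston: 5  (via Brook)
Jorvik: 9  (via Neston)
Colne: 11  (via Jorvik)
Wendle: 13  (via Neston)
Orton: 14  (via Jorvik)
Shortest route: Brook–Neston–Jorvik–Orton = 14 mi.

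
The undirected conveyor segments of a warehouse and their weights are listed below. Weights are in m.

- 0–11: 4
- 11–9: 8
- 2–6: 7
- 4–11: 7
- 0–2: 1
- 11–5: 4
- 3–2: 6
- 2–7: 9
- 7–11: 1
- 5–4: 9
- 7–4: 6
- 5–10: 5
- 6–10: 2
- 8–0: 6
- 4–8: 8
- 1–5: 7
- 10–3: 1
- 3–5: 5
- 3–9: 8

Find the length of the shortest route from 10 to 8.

14 m

Enumerating some paths:
10–6–2–0–8: 2+7+1+6 = 16
10–5–11–0–8: 5+4+4+6 = 19
10–3–2–0–8: 1+6+1+6 = 14
10–3–5–11–0–8: 1+5+4+4+6 = 20
Cheapest is 10–3–2–0–8 at 14 m.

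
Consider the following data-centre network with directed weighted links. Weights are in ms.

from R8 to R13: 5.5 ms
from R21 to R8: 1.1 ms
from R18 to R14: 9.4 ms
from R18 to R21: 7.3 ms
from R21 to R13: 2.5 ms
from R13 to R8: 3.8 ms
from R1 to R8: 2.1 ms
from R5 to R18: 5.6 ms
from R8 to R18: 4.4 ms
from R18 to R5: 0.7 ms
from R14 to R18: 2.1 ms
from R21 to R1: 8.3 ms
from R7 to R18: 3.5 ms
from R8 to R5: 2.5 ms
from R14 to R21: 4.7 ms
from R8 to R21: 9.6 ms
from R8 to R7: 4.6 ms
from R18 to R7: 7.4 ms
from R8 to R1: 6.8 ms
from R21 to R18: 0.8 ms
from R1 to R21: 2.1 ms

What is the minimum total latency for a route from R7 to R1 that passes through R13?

23.9 ms

Best R7 to R13: R7–R18–R21–R13 costing 13.3
Best R13 to R1: R13–R8–R1 costing 10.6
Total via R13: 13.3 + 10.6 = 23.9 ms.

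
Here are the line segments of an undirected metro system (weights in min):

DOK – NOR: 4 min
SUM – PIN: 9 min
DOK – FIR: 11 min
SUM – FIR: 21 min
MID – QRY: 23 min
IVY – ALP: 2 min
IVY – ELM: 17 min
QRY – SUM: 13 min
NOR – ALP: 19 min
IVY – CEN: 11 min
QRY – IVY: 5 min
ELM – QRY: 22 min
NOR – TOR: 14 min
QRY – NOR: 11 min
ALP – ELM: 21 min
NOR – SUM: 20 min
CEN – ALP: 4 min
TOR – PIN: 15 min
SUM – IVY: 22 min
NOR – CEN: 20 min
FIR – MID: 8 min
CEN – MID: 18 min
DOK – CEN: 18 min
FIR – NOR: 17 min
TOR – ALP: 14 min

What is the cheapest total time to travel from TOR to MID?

36 min

Settle nodes by increasing distance from TOR:
TOR: 0
ALP: 14  (via TOR)
NOR: 14  (via TOR)
PIN: 15  (via TOR)
IVY: 16  (via ALP)
DOK: 18  (via NOR)
CEN: 18  (via ALP)
QRY: 21  (via IVY)
SUM: 24  (via PIN)
FIR: 29  (via DOK)
ELM: 33  (via IVY)
MID: 36  (via CEN)
Shortest route: TOR–ALP–CEN–MID = 36 min.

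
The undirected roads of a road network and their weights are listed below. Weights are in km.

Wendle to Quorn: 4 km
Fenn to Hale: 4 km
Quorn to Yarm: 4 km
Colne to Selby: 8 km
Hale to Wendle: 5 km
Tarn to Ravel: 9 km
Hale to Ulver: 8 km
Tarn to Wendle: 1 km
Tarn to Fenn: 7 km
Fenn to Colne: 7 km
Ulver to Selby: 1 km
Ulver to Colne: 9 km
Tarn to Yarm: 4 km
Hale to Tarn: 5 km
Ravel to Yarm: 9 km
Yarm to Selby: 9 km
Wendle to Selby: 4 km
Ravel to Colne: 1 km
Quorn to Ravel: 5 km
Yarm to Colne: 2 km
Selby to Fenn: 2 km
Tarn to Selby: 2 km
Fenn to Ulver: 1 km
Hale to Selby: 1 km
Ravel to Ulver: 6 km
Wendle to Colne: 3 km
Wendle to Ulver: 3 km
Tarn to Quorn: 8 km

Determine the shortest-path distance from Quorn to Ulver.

Candidate routes:
Quorn - Wendle - Tarn - Selby - Fenn - Ulver: 4+1+2+2+1 = 10
Quorn - Wendle - Ulver: 4+3 = 7
Quorn - Wendle - Tarn - Selby - Ulver: 4+1+2+1 = 8
Quorn - Wendle - Selby - Ulver: 4+4+1 = 9
Cheapest is Quorn - Wendle - Ulver at 7 km.

7 km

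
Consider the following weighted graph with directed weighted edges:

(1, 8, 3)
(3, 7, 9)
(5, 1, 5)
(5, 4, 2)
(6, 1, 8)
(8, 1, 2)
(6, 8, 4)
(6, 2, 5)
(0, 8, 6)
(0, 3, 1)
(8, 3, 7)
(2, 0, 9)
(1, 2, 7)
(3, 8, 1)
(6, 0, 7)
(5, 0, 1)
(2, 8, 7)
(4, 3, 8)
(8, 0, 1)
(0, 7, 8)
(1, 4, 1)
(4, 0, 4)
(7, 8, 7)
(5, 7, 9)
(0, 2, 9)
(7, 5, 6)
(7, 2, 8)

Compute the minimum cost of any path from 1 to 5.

18

Shortest distances from 1:
1: 0
4: 1  (via 1)
8: 3  (via 1)
0: 4  (via 8)
3: 5  (via 0)
2: 7  (via 1)
7: 12  (via 0)
5: 18  (via 7)
Shortest route: 1 → 8 → 0 → 7 → 5 = 18.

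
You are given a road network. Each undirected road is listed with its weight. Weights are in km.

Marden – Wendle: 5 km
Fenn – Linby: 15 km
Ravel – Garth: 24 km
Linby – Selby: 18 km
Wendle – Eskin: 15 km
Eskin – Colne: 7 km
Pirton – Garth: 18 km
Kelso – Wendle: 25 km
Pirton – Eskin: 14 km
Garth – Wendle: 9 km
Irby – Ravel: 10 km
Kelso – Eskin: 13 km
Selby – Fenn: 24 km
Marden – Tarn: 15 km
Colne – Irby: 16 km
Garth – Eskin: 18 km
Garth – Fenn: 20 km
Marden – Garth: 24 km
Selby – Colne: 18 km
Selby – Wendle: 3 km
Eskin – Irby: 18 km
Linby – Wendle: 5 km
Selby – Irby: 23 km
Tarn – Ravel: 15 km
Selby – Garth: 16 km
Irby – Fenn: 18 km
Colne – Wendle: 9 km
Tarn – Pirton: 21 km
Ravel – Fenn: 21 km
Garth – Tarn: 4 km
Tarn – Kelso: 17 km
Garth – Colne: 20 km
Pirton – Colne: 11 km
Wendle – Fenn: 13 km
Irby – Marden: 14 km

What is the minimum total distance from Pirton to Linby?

25 km

Compare a few routes:
Pirton → Garth → Wendle → Linby: 18+9+5 = 32
Pirton → Eskin → Wendle → Linby: 14+15+5 = 34
Pirton → Colne → Wendle → Linby: 11+9+5 = 25
The minimum is 25 km via Pirton → Colne → Wendle → Linby.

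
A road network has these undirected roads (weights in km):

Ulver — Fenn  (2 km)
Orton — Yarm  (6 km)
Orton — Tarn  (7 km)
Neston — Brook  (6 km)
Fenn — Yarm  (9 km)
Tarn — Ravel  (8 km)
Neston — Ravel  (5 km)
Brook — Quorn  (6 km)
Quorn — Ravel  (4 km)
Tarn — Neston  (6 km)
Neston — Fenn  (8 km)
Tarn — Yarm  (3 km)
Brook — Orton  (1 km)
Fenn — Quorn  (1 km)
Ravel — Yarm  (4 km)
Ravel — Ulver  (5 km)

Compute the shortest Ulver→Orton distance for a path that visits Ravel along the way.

15 km

Shortest Ulver→Ravel: Ulver → Ravel = 5
Best Ravel to Orton: Ravel → Yarm → Orton costing 10
Total via Ravel: 5 + 10 = 15 km.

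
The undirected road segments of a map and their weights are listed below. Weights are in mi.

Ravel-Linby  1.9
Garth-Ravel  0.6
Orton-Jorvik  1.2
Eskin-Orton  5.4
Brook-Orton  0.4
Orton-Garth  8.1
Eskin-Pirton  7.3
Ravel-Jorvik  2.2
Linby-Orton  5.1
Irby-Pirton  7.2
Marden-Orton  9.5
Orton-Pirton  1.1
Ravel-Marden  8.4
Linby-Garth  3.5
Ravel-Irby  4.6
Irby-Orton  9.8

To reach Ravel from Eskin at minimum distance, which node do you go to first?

Orton

Candidate routes:
Eskin–Orton–Garth–Ravel: 5.4+8.1+0.6 = 14.1
Eskin–Orton–Linby–Ravel: 5.4+5.1+1.9 = 12.4
Eskin–Pirton–Orton–Jorvik–Ravel: 7.3+1.1+1.2+2.2 = 11.8
Eskin–Orton–Jorvik–Ravel: 5.4+1.2+2.2 = 8.8
Cheapest is Eskin–Orton–Jorvik–Ravel at 8.8 mi.
So from Eskin the first move is to Orton.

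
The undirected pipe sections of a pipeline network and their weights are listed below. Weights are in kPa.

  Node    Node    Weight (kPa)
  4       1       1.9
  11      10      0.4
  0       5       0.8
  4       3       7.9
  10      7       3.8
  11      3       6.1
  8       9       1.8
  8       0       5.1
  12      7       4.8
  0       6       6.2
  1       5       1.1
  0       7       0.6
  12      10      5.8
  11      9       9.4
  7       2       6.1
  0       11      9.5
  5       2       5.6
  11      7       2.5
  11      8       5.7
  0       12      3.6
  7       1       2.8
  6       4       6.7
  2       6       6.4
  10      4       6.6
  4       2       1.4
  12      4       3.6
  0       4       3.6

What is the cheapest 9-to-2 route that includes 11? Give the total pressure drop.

Shortest 9→11: 9–8–11 = 7.5
Best 11 to 2: 11–7–0–4–2 costing 8.1
Total via 11: 7.5 + 8.1 = 15.6 kPa.

15.6 kPa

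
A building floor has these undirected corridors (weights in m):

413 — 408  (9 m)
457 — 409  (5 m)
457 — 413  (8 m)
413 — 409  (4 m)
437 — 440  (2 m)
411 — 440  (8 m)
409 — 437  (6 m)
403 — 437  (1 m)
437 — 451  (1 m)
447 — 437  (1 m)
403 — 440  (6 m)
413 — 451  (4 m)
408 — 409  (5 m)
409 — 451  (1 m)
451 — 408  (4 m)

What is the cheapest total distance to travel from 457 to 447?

8 m

Enumerating some paths:
457 - 409 - 451 - 437 - 447: 5+1+1+1 = 8
457 - 409 - 437 - 447: 5+6+1 = 12
457 - 413 - 451 - 437 - 447: 8+4+1+1 = 14
The minimum is 8 m via 457 - 409 - 451 - 437 - 447.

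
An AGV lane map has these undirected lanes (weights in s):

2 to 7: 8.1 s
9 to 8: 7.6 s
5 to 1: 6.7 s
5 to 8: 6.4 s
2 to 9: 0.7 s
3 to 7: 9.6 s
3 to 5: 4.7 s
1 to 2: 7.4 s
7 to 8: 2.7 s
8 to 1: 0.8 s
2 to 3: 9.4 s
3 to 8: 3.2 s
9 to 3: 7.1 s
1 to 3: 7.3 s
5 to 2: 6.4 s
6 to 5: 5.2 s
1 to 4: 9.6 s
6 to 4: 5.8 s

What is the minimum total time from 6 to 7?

Shortest distances from 6:
6: 0
5: 5.2  (via 6)
4: 5.8  (via 6)
3: 9.9  (via 5)
2: 11.6  (via 5)
8: 11.6  (via 5)
1: 11.9  (via 5)
9: 12.3  (via 2)
7: 14.3  (via 8)
Shortest route: 6 → 5 → 8 → 7 = 14.3 s.

14.3 s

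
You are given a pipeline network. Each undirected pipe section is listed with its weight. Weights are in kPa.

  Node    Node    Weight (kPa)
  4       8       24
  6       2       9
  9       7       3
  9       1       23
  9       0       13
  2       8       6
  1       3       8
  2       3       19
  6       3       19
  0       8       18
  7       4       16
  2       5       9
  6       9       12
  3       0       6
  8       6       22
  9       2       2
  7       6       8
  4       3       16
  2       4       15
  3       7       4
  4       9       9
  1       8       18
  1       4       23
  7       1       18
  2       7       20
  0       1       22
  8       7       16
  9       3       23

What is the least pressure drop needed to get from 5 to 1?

Settle nodes by increasing distance from 5:
5: 0
2: 9  (via 5)
9: 11  (via 2)
7: 14  (via 9)
8: 15  (via 2)
3: 18  (via 7)
6: 18  (via 2)
4: 20  (via 9)
0: 24  (via 9)
1: 26  (via 3)
Shortest route: 5–2–9–7–3–1 = 26 kPa.

26 kPa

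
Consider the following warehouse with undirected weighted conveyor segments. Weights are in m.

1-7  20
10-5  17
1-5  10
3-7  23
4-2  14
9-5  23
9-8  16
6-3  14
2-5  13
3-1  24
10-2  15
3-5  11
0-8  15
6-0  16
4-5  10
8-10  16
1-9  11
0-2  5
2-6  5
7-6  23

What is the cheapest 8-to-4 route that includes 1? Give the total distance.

47 m

Best 8 to 1: 8–9–1 costing 27
Shortest 1→4: 1–5–4 = 20
Total via 1: 27 + 20 = 47 m.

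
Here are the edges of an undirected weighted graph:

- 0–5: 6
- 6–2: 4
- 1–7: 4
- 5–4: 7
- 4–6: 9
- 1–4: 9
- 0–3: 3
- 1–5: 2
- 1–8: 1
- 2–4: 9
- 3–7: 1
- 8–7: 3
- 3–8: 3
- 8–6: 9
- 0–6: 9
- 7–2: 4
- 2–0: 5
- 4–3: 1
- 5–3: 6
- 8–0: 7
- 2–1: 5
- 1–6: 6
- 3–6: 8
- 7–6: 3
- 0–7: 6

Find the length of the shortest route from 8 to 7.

3

Compare a few routes:
8–1–7: 1+4 = 5
8–7: 3 = 3
8–3–7: 3+1 = 4
The minimum is 3 via 8–7.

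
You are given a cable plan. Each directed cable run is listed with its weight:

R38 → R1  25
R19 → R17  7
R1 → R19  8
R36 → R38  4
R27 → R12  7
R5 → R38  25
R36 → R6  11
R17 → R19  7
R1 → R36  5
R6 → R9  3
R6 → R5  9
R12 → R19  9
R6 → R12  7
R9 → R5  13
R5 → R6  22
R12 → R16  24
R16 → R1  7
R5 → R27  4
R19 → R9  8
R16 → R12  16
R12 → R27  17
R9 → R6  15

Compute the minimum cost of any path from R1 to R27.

29

Running Dijkstra from R1:
R1: 0
R36: 5  (via R1)
R19: 8  (via R1)
R38: 9  (via R36)
R17: 15  (via R19)
R9: 16  (via R19)
R6: 16  (via R36)
R12: 23  (via R6)
R5: 25  (via R6)
R27: 29  (via R5)
Shortest route: R1–R36–R6–R5–R27 = 29.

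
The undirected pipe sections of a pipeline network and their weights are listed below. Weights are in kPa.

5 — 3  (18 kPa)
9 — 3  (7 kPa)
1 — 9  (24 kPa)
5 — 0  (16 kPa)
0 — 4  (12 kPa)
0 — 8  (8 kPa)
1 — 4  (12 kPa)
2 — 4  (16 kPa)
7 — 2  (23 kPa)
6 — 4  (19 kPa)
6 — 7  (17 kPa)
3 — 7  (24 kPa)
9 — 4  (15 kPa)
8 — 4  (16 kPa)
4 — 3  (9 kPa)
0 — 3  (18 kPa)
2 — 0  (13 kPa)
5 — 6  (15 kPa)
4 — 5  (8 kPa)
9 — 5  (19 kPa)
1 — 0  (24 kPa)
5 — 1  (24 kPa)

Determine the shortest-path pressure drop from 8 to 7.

44 kPa

Running Dijkstra from 8:
8: 0
0: 8  (via 8)
4: 16  (via 8)
2: 21  (via 0)
5: 24  (via 0)
3: 25  (via 4)
1: 28  (via 4)
9: 31  (via 4)
6: 35  (via 4)
7: 44  (via 2)
Shortest route: 8 → 0 → 2 → 7 = 44 kPa.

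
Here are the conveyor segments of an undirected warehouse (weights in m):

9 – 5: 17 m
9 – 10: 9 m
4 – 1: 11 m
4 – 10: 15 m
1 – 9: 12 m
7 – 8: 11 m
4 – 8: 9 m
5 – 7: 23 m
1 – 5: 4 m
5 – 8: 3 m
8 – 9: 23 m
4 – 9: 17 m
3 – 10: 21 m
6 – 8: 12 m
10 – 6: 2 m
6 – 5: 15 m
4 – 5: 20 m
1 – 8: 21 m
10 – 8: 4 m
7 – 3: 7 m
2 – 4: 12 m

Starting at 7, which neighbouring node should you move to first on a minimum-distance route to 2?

Candidate routes:
7–8–5–1–4–2: 11+3+4+11+12 = 41
7–8–4–2: 11+9+12 = 32
Cheapest is 7–8–4–2 at 32 m.
So from 7 the first move is to 8.

8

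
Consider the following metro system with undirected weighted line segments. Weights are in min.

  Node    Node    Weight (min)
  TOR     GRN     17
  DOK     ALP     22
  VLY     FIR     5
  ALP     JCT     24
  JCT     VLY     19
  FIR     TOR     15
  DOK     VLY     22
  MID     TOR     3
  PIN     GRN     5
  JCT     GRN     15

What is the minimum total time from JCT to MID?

35 min

Settle nodes by increasing distance from JCT:
JCT: 0
GRN: 15  (via JCT)
VLY: 19  (via JCT)
PIN: 20  (via GRN)
FIR: 24  (via VLY)
ALP: 24  (via JCT)
TOR: 32  (via GRN)
MID: 35  (via TOR)
Shortest route: JCT–GRN–TOR–MID = 35 min.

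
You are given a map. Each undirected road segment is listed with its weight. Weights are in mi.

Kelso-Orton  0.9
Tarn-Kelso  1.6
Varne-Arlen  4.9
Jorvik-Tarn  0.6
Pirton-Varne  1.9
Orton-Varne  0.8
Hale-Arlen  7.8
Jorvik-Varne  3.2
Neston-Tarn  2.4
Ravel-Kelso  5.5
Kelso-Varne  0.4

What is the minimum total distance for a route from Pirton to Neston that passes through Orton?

Shortest Pirton→Orton: Pirton–Varne–Orton = 2.7
Best Orton to Neston: Orton–Kelso–Tarn–Neston costing 4.9
Total via Orton: 2.7 + 4.9 = 7.6 mi.

7.6 mi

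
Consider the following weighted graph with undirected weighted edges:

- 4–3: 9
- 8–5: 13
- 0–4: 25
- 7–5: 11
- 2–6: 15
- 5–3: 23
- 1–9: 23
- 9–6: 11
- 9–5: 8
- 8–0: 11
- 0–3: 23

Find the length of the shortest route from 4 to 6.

51

Settle nodes by increasing distance from 4:
4: 0
3: 9  (via 4)
0: 25  (via 4)
5: 32  (via 3)
8: 36  (via 0)
9: 40  (via 5)
7: 43  (via 5)
6: 51  (via 9)
Shortest route: 4 → 3 → 5 → 9 → 6 = 51.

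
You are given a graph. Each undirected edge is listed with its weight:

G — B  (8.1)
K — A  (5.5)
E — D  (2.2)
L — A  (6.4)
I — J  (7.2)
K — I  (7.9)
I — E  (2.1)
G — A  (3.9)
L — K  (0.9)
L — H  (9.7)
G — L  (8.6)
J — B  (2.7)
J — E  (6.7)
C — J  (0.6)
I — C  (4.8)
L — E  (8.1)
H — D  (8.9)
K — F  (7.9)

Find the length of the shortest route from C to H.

Compare a few routes:
C → J → E → D → H: 0.6+6.7+2.2+8.9 = 18.4
C → I → K → L → H: 4.8+7.9+0.9+9.7 = 23.3
C → I → E → D → H: 4.8+2.1+2.2+8.9 = 18
C → J → I → E → D → H: 0.6+7.2+2.1+2.2+8.9 = 21
The minimum is 18 via C → I → E → D → H.

18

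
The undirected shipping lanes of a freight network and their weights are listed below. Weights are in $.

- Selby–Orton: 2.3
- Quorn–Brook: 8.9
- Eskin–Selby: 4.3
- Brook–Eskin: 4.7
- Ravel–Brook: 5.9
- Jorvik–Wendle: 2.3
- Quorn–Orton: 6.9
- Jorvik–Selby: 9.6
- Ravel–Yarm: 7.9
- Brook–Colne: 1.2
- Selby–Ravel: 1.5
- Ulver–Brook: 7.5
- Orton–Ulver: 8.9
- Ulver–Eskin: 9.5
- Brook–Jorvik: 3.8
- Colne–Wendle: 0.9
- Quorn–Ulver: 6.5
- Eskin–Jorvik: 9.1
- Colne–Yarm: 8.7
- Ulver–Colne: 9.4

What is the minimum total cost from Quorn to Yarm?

$18.6

Enumerating some paths:
Quorn - Orton - Selby - Ravel - Yarm: 6.9+2.3+1.5+7.9 = 18.6
Quorn - Brook - Colne - Yarm: 8.9+1.2+8.7 = 18.8
Quorn - Brook - Ravel - Yarm: 8.9+5.9+7.9 = 22.7
Cheapest is Quorn - Orton - Selby - Ravel - Yarm at $18.6.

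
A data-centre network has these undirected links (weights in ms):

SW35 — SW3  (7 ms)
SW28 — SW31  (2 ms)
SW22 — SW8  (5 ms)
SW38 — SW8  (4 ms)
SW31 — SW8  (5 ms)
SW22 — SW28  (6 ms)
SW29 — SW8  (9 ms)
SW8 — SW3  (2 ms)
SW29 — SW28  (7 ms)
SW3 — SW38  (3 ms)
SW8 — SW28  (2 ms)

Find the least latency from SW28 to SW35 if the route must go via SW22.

Shortest SW28→SW22: SW28 → SW22 = 6
Shortest SW22→SW35: SW22 → SW8 → SW3 → SW35 = 14
Total via SW22: 6 + 14 = 20 ms.

20 ms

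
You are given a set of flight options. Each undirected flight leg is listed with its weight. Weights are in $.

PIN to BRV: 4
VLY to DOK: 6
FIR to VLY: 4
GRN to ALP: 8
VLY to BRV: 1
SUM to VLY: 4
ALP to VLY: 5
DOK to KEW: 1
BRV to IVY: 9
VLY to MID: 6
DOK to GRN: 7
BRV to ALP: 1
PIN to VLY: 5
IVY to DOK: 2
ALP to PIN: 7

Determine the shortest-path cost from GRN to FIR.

$14

Running Dijkstra from GRN:
GRN: 0
DOK: 7  (via GRN)
ALP: 8  (via GRN)
KEW: 8  (via DOK)
BRV: 9  (via ALP)
IVY: 9  (via DOK)
VLY: 10  (via BRV)
PIN: 13  (via BRV)
FIR: 14  (via VLY)
Shortest route: GRN → ALP → BRV → VLY → FIR = $14.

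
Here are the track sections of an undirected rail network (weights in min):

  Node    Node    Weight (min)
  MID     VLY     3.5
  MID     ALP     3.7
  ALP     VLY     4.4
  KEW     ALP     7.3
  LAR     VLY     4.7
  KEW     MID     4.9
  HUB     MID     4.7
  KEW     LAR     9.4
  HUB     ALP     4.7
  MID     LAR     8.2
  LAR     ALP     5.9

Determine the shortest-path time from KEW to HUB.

9.6 min

Running Dijkstra from KEW:
KEW: 0
MID: 4.9  (via KEW)
ALP: 7.3  (via KEW)
VLY: 8.4  (via MID)
LAR: 9.4  (via KEW)
HUB: 9.6  (via MID)
Shortest route: KEW → MID → HUB = 9.6 min.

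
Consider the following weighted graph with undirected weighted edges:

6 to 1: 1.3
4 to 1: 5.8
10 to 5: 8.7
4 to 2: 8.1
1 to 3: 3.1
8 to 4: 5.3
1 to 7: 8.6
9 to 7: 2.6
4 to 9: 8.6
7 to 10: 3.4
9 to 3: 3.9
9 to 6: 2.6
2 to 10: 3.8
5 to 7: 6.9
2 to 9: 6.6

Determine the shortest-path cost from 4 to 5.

18.1

Enumerating some paths:
4 - 9 - 7 - 5: 8.6+2.6+6.9 = 18.1
4 - 1 - 6 - 9 - 7 - 5: 5.8+1.3+2.6+2.6+6.9 = 19.2
Cheapest is 4 - 9 - 7 - 5 at 18.1.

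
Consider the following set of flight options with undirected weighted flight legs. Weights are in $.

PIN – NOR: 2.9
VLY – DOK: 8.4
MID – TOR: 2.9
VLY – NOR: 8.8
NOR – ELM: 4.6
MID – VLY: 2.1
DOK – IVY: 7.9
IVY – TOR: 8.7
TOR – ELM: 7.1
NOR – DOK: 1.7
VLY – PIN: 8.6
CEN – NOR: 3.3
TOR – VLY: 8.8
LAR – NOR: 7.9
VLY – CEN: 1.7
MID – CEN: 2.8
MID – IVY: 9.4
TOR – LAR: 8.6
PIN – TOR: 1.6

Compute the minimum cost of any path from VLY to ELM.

$9.6

Settle nodes by increasing distance from VLY:
VLY: 0
CEN: 1.7  (via VLY)
MID: 2.1  (via VLY)
NOR: 5  (via CEN)
TOR: 5  (via MID)
PIN: 6.6  (via TOR)
DOK: 6.7  (via NOR)
ELM: 9.6  (via NOR)
Shortest route: VLY–CEN–NOR–ELM = $9.6.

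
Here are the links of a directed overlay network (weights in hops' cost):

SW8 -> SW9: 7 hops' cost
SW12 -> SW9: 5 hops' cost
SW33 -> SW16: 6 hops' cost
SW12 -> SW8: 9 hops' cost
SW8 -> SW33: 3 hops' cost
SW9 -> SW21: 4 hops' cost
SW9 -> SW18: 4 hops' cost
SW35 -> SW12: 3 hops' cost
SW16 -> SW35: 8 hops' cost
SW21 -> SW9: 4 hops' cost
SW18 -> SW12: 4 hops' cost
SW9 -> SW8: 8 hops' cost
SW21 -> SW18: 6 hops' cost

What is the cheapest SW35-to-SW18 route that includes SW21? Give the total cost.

18 hops' cost

Shortest SW35→SW21: SW35 → SW12 → SW9 → SW21 = 12
Best SW21 to SW18: SW21 → SW18 costing 6
Total via SW21: 12 + 6 = 18 hops' cost.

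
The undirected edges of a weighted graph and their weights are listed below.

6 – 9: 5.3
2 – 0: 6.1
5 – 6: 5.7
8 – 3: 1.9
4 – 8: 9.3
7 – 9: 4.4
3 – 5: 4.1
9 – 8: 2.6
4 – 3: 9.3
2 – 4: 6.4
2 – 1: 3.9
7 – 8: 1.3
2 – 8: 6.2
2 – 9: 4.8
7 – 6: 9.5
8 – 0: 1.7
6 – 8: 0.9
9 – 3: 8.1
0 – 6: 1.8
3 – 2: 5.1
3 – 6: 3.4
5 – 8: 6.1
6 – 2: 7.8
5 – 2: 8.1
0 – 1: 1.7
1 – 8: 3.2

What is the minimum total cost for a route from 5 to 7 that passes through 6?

Best 5 to 6: 5 → 6 costing 5.7
Shortest 6→7: 6 → 8 → 7 = 2.2
Total via 6: 5.7 + 2.2 = 7.9.

7.9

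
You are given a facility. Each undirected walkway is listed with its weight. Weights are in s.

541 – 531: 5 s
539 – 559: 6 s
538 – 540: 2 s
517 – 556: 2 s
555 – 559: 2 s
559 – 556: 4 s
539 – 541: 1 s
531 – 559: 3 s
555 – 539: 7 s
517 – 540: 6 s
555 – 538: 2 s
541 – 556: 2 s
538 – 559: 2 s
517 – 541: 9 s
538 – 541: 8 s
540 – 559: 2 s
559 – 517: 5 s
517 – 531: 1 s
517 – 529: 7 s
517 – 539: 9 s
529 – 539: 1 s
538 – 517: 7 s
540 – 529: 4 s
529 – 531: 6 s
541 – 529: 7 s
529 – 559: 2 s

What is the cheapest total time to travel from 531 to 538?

5 s

Compare a few routes:
531 → 559 → 538: 3+2 = 5
531 → 559 → 555 → 538: 3+2+2 = 7
531 → 559 → 540 → 538: 3+2+2 = 7
The minimum is 5 s via 531 → 559 → 538.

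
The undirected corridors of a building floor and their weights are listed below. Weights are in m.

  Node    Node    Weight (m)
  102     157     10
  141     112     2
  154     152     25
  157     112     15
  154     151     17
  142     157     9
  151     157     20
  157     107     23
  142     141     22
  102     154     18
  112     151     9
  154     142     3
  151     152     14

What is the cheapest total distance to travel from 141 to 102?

Settle nodes by increasing distance from 141:
141: 0
112: 2  (via 141)
151: 11  (via 112)
157: 17  (via 112)
142: 22  (via 141)
154: 25  (via 142)
152: 25  (via 151)
102: 27  (via 157)
Shortest route: 141–112–157–102 = 27 m.

27 m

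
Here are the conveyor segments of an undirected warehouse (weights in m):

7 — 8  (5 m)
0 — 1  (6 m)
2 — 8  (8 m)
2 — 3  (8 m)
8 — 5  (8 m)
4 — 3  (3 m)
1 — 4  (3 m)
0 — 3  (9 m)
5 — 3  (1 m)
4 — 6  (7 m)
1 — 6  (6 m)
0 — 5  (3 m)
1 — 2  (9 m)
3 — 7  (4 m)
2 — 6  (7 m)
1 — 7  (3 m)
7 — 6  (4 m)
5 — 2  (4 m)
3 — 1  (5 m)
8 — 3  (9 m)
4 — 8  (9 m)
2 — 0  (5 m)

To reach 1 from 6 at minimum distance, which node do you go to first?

1

Enumerating some paths:
6 - 1: 6 = 6
6 - 7 - 1: 4+3 = 7
Cheapest is 6 - 1 at 6 m.
So from 6 the first move is to 1.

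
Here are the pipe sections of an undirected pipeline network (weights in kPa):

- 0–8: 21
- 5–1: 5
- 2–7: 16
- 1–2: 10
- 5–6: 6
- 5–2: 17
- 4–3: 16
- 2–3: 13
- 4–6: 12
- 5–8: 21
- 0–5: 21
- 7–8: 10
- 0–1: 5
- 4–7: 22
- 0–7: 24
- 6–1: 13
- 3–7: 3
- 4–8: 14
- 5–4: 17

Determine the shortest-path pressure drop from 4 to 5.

17 kPa

Settle nodes by increasing distance from 4:
4: 0
6: 12  (via 4)
8: 14  (via 4)
3: 16  (via 4)
5: 17  (via 4)
Shortest route: 4–5 = 17 kPa.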